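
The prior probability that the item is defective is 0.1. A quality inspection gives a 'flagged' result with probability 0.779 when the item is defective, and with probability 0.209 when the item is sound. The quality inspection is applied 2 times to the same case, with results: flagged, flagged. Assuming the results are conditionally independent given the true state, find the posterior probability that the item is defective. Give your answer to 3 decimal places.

Posterior P(H) ≈ 0.607

Let H be the event that the item is defective; start with P(H) = 0.1. P('flagged'|H) = 0.779, P('flagged'|¬H) = 0.209.
Update on result 1 ('flagged'): P(H) ← 0.779·0.1000 / (0.779·0.1000 + 0.209·0.9000) = 0.077900/0.26600 = 0.2929.
Update on result 2 ('flagged'): P(H) ← 0.779·0.2929 / (0.779·0.2929 + 0.209·0.7071) = 0.22814/0.37593 = 0.6069.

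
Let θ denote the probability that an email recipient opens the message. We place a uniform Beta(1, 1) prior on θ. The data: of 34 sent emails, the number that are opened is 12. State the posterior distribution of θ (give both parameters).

Posterior: Beta(13, 23)

The binomial likelihood is conjugate to the Beta prior: with 12 successes and 22 failures, the posterior is Beta(1+12, 1+22) = Beta(13, 23).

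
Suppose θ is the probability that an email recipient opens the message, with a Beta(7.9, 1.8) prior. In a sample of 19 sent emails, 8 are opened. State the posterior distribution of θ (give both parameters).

Posterior: Beta(15.9, 12.8)

Observing 8 successes and 11 failures updates Beta(7.9, 1.8) by adding the success and failure counts to the two shape parameters: α = 7.9+8 = 15.9, β = 1.8+11 = 12.8.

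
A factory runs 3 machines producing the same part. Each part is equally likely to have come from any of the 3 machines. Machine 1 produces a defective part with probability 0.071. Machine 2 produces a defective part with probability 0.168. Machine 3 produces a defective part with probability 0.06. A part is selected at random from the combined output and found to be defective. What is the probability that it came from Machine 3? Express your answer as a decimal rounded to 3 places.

Tabulate prior·likelihood by source: [1] prior 0.333333, lik 0.071, product 0.02367; [2] prior 0.333333, lik 0.168, product 0.05600; [3] prior 0.333333, lik 0.06, product 0.02000.
Normalizing constant = 0.099667; the posterior for Machine 3 is its product over the sum, 0.02000/0.099667 = 0.201.

Posterior probability ≈ 0.201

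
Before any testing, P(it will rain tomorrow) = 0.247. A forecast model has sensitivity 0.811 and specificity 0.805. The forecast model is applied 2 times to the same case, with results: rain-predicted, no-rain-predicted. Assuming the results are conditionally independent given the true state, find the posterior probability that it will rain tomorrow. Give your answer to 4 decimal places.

Let H be the event that it will rain tomorrow; start with P(H) = 0.247. P('rain-predicted'|H) = 0.811, P('rain-predicted'|¬H) = 0.195.
Update on result 1 ('rain-predicted'): P(H) ← 0.811·0.2470 / (0.811·0.2470 + 0.195·0.7530) = 0.20032/0.34715 = 0.5770.
Update on result 2 ('no-rain-predicted'): P(H) ← 0.189·0.5770 / (0.189·0.5770 + 0.805·0.4230) = 0.10906/0.44955 = 0.2426.

Posterior P(H) ≈ 0.2426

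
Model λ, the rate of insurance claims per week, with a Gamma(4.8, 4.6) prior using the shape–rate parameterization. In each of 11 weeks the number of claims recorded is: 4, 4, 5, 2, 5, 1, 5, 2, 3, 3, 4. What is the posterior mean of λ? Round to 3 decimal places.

Total count ∑xᵢ = 38 over n = 11 weeks.
Gamma is conjugate to the Poisson likelihood: posterior is Gamma(shape = 4.8+38 = 42.8, rate = 4.6+11 = 15.6).
Posterior mean = shape/rate = 42.8/15.6 = 2.744.

Posterior mean ≈ 2.744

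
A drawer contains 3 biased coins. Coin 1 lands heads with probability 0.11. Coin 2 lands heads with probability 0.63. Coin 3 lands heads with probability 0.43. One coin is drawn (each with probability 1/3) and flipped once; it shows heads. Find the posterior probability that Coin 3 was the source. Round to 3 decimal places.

Posterior probability ≈ 0.368

P(heads|C1) = 0.11; P(heads|C2) = 0.63; P(heads|C3) = 0.43.
Prior × likelihood for each source: 0.333333·0.11=0.03667, 0.333333·0.63=0.2100, 0.333333·0.43=0.1433. Summing gives P(heads) = 0.39000.
P(Coin 3 | heads) = 0.1433 / 0.39000 = 0.368.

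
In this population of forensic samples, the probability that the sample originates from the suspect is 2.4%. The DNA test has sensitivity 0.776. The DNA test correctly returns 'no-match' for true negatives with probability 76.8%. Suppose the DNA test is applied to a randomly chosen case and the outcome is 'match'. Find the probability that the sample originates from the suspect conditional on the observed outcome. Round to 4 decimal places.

P(H | E) ≈ 0.0760

Let H be the event that the sample originates from the suspect. P(H) = 0.024, so P(¬H) = 0.976. With E the 'match' result, P(E|H) = 0.776 and P(E|¬H) = 0.232.
P(E) = 0.776·0.024 + 0.232·0.976 = 0.018624 + 0.22643 = 0.24506.
By Bayes' theorem, P(H|E) = 0.018624 / 0.24506 = 0.0760.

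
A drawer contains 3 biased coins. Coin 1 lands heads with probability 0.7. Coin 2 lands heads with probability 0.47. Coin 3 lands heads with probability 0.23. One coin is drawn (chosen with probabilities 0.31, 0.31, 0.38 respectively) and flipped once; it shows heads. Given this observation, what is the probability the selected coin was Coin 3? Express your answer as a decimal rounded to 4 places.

Posterior probability ≈ 0.1942

P(heads|C1) = 0.7; P(heads|C2) = 0.47; P(heads|C3) = 0.23.
Prior × likelihood for each source: 0.31·0.7=0.2170, 0.31·0.47=0.1457, 0.38·0.23=0.08740. Summing gives P(heads) = 0.45010.
P(Coin 3 | heads) = 0.08740 / 0.45010 = 0.1942.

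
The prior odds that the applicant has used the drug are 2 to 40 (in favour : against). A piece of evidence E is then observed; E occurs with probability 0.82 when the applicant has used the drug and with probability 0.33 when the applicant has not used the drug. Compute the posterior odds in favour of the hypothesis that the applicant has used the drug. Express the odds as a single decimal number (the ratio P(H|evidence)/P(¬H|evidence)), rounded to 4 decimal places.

Prior odds = 2/40 = 0.050000. In log-odds, ln(0.050000) = -2.9957.
Add log likelihood ratio: ln(2.4848) = 0.91021.
Posterior log-odds = -2.0855, so posterior odds = exp(-2.0855) = 0.12424.

Posterior odds ≈ 0.1242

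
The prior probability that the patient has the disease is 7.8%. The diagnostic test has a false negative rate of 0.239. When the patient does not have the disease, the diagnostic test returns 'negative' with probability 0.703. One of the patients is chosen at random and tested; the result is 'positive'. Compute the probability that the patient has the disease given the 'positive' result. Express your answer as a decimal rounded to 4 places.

Write H for 'the patient has the disease'. Prior odds H:¬H = 0.078/0.922 = 0.084599. For the 'positive' outcome, the likelihood ratio is 0.761/0.297 = 2.5623.
Posterior odds = 0.084599 × 2.5623 = 0.21677, so P(H|E) = 0.21677/(1+0.21677) = 0.1781.

P(H | E) ≈ 0.1781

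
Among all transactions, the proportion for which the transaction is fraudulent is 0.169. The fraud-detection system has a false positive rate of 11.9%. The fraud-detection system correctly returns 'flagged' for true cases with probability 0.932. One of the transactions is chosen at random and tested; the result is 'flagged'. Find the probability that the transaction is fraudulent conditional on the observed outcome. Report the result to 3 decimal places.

Write H for 'the transaction is fraudulent'. Prior odds H:¬H = 0.169/0.831 = 0.20337. For the 'flagged' outcome, the likelihood ratio is 0.932/0.119 = 7.8319.
Posterior odds = 0.20337 × 7.8319 = 1.5928, so P(H|E) = 1.5928/(1+1.5928) = 0.614.

P(H | E) ≈ 0.614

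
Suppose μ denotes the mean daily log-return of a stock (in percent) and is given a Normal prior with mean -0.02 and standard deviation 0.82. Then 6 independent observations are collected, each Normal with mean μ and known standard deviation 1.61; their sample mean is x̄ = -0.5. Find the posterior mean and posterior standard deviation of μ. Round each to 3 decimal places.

With known σ, the Normal prior is conjugate. Weight on the data is w = (n/σ²)/(n/σ² + 1/τ₀²) = 2.31473/(2.31473+1.48721) = 0.60883.
Posterior mean = w·x̄ + (1−w)·μ₀ = 0.60883·-0.5 + 0.39117·-0.02 = -0.312. Posterior variance = 1/(2.31473+1.48721) = 0.263024, so SD = 0.513.

Posterior mean ≈ -0.312; posterior SD ≈ 0.513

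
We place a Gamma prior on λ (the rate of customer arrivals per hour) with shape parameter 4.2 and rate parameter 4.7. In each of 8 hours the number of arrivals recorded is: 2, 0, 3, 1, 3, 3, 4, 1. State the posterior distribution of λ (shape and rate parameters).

The Poisson likelihood adds the total count to the shape and the number of exposure periods to the rate. Here ∑xᵢ = 17 and n = 8, so shape 4.2→21.2 and rate 4.7→12.7.

Posterior: Gamma(shape=21.2, rate=12.7)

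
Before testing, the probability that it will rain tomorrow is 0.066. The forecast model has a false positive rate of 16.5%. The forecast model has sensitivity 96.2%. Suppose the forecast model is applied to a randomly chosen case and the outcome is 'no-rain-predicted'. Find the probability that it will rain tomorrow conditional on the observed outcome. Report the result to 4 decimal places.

P(H | E) ≈ 0.0032

Write H for 'it will rain tomorrow'. Prior odds H:¬H = 0.066/0.934 = 0.070664. For the 'no-rain-predicted' outcome, the likelihood ratio is 0.038/0.835 = 0.045509.
Posterior odds = 0.070664 × 0.045509 = 0.0032158, so P(H|E) = 0.0032158/(1+0.0032158) = 0.0032.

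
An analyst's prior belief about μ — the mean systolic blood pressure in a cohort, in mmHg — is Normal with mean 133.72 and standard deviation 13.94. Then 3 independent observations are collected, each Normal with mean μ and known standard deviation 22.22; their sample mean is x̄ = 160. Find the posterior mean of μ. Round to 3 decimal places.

Prior precision 1/τ₀² = 1/13.94² = 0.00514606; data precision n/σ² = 3/22.22² = 0.00607622.
Posterior precision = 0.00514606 + 0.00607622 = 0.0112223.
Posterior mean = (0.00514606·133.72 + 0.00607622·160) / 0.0112223 = 147.949.

Posterior mean ≈ 147.949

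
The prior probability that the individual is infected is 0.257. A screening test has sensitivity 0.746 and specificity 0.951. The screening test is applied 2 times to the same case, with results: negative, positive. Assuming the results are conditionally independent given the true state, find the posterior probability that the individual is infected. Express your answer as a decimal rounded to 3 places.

With H the event that the individual is infected, the joint likelihood of the observed sequence is P(data|H) = 0.254·0.746 = 0.18948 and P(data|¬H) = 0.951·0.049 = 0.046599.
Bayes: P(H|data) = 0.257·0.18948 / (0.257·0.18948 + 0.743·0.046599) = 0.048697/0.083320 = 0.5845.

Posterior P(H) ≈ 0.584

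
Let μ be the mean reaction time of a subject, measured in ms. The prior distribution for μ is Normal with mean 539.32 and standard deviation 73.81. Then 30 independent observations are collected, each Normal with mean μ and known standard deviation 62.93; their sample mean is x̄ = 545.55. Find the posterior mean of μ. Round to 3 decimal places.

Prior precision 1/τ₀² = 1/73.81² = 0.00018356; data precision n/σ² = 30/62.93² = 0.00757540.
Posterior precision = 0.00018356 + 0.00757540 = 0.00775896.
Posterior mean = (0.00018356·539.32 + 0.00757540·545.55) / 0.00775896 = 545.403.

Posterior mean ≈ 545.403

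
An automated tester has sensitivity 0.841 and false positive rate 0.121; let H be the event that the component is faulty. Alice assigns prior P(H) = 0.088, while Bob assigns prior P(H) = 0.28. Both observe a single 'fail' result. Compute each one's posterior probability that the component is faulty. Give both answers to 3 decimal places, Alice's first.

Alice: 0.401; Bob: 0.730

P('+'|H) = 0.841, P('+'|¬H) = 0.121.
Alice: numerator 0.841·0.088 = 0.074008; evidence = 0.074008+0.121·0.912 = 0.18436; posterior = 0.401.
Bob: numerator 0.841·0.28 = 0.23548; evidence = 0.23548+0.121·0.72 = 0.32260; posterior = 0.730.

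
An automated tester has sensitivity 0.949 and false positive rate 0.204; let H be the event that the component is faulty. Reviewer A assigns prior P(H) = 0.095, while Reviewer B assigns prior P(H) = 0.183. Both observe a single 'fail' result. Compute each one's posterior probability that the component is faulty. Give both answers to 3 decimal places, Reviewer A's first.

P('+'|H) = 0.949, P('+'|¬H) = 0.204.
Reviewer A: numerator 0.949·0.095 = 0.090155; evidence = 0.090155+0.204·0.905 = 0.27477; posterior = 0.328.
Reviewer B: numerator 0.949·0.183 = 0.17367; evidence = 0.17367+0.204·0.817 = 0.34033; posterior = 0.510.

Reviewer A: 0.328; Reviewer B: 0.510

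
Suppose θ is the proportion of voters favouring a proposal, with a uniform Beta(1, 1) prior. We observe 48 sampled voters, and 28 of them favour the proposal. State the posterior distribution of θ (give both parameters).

Posterior: Beta(29, 21)

Observing 28 successes and 20 failures updates Beta(1, 1) by adding the success and failure counts to the two shape parameters: α = 1+28 = 29, β = 1+20 = 21.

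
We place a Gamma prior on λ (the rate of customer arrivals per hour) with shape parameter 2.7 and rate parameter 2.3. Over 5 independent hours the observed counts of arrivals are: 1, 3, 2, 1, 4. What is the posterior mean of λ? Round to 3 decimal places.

Total count ∑xᵢ = 11 over n = 5 hours.
Gamma is conjugate to the Poisson likelihood: posterior is Gamma(shape = 2.7+11 = 13.7, rate = 2.3+5 = 7.3).
E[λ | data] = 13.7/7.3 = 1.877.

Posterior mean ≈ 1.877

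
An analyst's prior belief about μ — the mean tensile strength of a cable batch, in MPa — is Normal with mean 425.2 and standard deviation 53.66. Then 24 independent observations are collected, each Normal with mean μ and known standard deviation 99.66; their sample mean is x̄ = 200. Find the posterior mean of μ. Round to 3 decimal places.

Posterior mean ≈ 228.299

Prior precision 1/τ₀² = 1/53.66² = 0.00034730; data precision n/σ² = 24/99.66² = 0.00241640.
Posterior precision = 0.00034730 + 0.00241640 = 0.00276370.
Posterior mean = (0.00034730·425.2 + 0.00241640·200) / 0.00276370 = 228.299.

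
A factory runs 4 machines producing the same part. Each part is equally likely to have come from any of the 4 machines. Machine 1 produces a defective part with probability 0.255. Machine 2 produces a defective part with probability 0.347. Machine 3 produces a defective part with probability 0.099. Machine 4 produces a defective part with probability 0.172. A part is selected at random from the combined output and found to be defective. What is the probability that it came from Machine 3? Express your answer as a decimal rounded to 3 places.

Posterior probability ≈ 0.113

P(defective|M1) = 0.255; P(defective|M2) = 0.347; P(defective|M3) = 0.099; P(defective|M4) = 0.172.
Prior × likelihood for each source: 0.25·0.255=0.06375, 0.25·0.347=0.08675, 0.25·0.099=0.02475, 0.25·0.172=0.04300. Summing gives P(defective) = 0.21825.
P(Machine 3 | defective) = 0.02475 / 0.21825 = 0.113.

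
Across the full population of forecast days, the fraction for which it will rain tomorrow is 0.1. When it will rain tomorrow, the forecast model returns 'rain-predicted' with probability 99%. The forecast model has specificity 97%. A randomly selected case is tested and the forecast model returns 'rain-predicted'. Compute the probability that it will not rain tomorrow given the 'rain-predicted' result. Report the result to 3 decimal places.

P(¬H | E) ≈ 0.214

Write H for 'it will rain tomorrow'. Prior odds H:¬H = 0.1/0.9 = 0.11111. For the 'rain-predicted' outcome, the likelihood ratio is 0.99/0.03 = 33.000.
Posterior odds = 0.11111 × 33.000 = 3.6667, so P(H|E) = 3.6667/(1+3.6667) = 0.786. Then P(¬H|E) = 1 − 0.786 = 0.214.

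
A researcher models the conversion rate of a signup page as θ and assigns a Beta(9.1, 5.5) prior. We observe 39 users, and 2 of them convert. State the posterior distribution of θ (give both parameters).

The binomial likelihood is conjugate to the Beta prior: with 2 successes and 37 failures, the posterior is Beta(9.1+2, 5.5+37) = Beta(11.1, 42.5).

Posterior: Beta(11.1, 42.5)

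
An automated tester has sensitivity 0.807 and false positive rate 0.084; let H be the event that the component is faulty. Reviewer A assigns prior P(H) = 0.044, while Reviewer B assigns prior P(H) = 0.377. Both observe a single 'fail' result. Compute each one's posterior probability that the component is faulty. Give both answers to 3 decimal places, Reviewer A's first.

Reviewer A: 0.307; Reviewer B: 0.853

P('+'|H) = 0.807, P('+'|¬H) = 0.084.
Reviewer A: numerator 0.807·0.044 = 0.035508; evidence = 0.035508+0.084·0.956 = 0.11581; posterior = 0.307.
Reviewer B: numerator 0.807·0.377 = 0.30424; evidence = 0.30424+0.084·0.623 = 0.35657; posterior = 0.853.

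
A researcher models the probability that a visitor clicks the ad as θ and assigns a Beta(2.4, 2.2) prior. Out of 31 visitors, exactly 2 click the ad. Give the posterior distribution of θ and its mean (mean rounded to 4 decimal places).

Posterior: Beta(4.4, 31.2); mean ≈ 0.1236

Observing 2 successes and 29 failures updates Beta(2.4, 2.2) by adding the success and failure counts to the two shape parameters: α = 2.4+2 = 4.4, β = 2.2+29 = 31.2.
Posterior mean = α/(α+β) = 4.4/35.6 = 0.1236.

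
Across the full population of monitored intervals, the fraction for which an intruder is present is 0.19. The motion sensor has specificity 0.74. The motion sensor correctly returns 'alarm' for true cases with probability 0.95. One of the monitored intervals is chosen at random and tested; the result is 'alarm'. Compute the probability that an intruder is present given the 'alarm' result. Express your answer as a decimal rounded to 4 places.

Let H be the event that an intruder is present. P(H) = 0.19, so P(¬H) = 0.81. With E the 'alarm' result, P(E|H) = 0.95 and P(E|¬H) = 0.26.
P(E) = 0.95·0.19 + 0.26·0.81 = 0.18050 + 0.21060 = 0.39110.
By Bayes' theorem, P(H|E) = 0.18050 / 0.39110 = 0.4615.

P(H | E) ≈ 0.4615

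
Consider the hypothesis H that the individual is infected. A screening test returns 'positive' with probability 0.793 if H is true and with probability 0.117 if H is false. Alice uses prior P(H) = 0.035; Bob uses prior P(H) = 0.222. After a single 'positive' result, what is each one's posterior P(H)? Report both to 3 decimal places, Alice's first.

Alice: 0.197; Bob: 0.659

P('+'|H) = 0.793, P('+'|¬H) = 0.117.
Alice: numerator 0.793·0.035 = 0.027755; evidence = 0.027755+0.117·0.965 = 0.14066; posterior = 0.197.
Bob: numerator 0.793·0.222 = 0.17605; evidence = 0.17605+0.117·0.778 = 0.26707; posterior = 0.659.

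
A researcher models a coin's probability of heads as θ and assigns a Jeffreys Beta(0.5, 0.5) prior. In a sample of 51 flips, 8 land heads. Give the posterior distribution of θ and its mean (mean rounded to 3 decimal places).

Posterior: Beta(8.5, 43.5); mean ≈ 0.163

Observing 8 successes and 43 failures updates Beta(0.5, 0.5) by adding the success and failure counts to the two shape parameters: α = 0.5+8 = 8.5, β = 0.5+43 = 43.5.
Posterior mean = α/(α+β) = 8.5/52 = 0.163.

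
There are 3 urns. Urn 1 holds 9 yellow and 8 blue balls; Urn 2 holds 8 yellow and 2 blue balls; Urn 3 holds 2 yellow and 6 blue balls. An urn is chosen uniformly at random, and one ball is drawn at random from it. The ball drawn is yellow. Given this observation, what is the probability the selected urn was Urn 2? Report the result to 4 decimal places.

Posterior probability ≈ 0.5065

P(yellow|Urn 1) = 0.5294; P(yellow|Urn 2) = 0.8; P(yellow|Urn 3) = 0.25.
Prior × likelihood for each source: 0.333333·0.5294=0.1765, 0.333333·0.8=0.2667, 0.333333·0.25=0.08333. Summing gives P(yellow) = 0.52647.
P(Urn 2 | yellow) = 0.2667 / 0.52647 = 0.5065.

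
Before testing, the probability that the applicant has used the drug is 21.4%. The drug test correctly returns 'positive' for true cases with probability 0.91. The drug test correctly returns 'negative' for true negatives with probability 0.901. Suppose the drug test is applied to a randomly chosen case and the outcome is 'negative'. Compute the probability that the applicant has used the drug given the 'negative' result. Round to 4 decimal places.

P(H | E) ≈ 0.0265

Let H be the event that the applicant has used the drug. P(H) = 0.214, so P(¬H) = 0.786. With E the 'negative' result, P(E|H) = 0.09 and P(E|¬H) = 0.901.
P(E) = 0.09·0.214 + 0.901·0.786 = 0.019260 + 0.70819 = 0.72745.
By Bayes' theorem, P(H|E) = 0.019260 / 0.72745 = 0.0265.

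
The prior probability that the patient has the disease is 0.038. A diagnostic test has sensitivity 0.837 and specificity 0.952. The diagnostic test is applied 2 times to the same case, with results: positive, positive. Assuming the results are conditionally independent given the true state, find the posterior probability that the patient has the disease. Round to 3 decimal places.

Posterior P(H) ≈ 0.923

Let H be the event that the patient has the disease; start with P(H) = 0.038. P('positive'|H) = 0.837, P('positive'|¬H) = 0.048.
Update on result 1 ('positive'): P(H) ← 0.837·0.0380 / (0.837·0.0380 + 0.048·0.9620) = 0.031806/0.077982 = 0.4079.
Update on result 2 ('positive'): P(H) ← 0.837·0.4079 / (0.837·0.4079 + 0.048·0.5921) = 0.34138/0.36980 = 0.9231.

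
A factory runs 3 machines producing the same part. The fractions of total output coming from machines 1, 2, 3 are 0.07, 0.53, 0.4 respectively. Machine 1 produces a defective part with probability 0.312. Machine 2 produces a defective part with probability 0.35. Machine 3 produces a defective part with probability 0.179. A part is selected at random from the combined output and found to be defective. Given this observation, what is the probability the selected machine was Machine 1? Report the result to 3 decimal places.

Posterior probability ≈ 0.078

Tabulate prior·likelihood by source: [1] prior 0.07, lik 0.312, product 0.02184; [2] prior 0.53, lik 0.35, product 0.1855; [3] prior 0.4, lik 0.179, product 0.07160.
Normalizing constant = 0.27894; the posterior for Machine 1 is its product over the sum, 0.02184/0.27894 = 0.078.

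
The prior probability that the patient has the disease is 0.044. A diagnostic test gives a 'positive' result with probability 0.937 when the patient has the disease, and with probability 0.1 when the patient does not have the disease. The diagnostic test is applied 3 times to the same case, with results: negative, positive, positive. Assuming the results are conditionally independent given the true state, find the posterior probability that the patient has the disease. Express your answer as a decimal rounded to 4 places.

With H the event that the patient has the disease, the joint likelihood of the observed sequence is P(data|H) = 0.063·0.937·0.937 = 0.055312 and P(data|¬H) = 0.9·0.1·0.1 = 0.0090000.
Bayes: P(H|data) = 0.044·0.055312 / (0.044·0.055312 + 0.956·0.0090000) = 0.0024337/0.011038 = 0.2205.

Posterior P(H) ≈ 0.2205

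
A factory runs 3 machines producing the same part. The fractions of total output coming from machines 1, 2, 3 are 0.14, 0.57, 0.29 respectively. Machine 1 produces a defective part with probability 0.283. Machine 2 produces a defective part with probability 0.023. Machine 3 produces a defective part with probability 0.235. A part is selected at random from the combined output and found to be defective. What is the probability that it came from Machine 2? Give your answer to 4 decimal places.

Posterior probability ≈ 0.1085

P(defective|M1) = 0.283; P(defective|M2) = 0.023; P(defective|M3) = 0.235.
Prior × likelihood for each source: 0.14·0.283=0.03962, 0.57·0.023=0.01311, 0.29·0.235=0.06815. Summing gives P(defective) = 0.12088.
P(Machine 2 | defective) = 0.01311 / 0.12088 = 0.1085.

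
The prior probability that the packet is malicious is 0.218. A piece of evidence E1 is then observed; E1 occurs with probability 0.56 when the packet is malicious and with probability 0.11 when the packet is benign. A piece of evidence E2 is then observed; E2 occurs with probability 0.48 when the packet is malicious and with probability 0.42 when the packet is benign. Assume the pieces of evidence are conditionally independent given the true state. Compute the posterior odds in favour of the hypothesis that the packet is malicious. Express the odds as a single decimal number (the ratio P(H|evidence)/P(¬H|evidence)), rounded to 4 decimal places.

Prior odds = 0.218/(1−0.218) = 0.27877. In log-odds, ln(0.27877) = -1.2774.
Add log likelihood ratios: ln(5.0909) + ln(1.1429) = 1.7610.
Posterior log-odds = 0.48363, so posterior odds = exp(0.48363) = 1.6219.

Posterior odds ≈ 1.6219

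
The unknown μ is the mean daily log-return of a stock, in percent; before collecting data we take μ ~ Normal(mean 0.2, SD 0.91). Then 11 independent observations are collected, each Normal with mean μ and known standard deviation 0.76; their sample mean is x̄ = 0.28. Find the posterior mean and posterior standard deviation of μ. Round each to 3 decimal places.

Posterior mean ≈ 0.275; posterior SD ≈ 0.222

Prior precision 1/τ₀² = 1/0.91² = 1.20758; data precision n/σ² = 11/0.76² = 19.0443.
Posterior precision = 1.20758 + 19.0443 = 20.2519, giving posterior SD = 1/√20.2519 = 0.222.
Posterior mean = (1.20758·0.2 + 19.0443·0.28) / 20.2519 = 0.275.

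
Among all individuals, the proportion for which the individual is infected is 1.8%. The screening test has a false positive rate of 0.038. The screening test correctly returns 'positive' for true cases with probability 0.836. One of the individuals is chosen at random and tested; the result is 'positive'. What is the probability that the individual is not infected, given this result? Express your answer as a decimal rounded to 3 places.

P(¬H | E) ≈ 0.713

Write H for 'the individual is infected'. Prior odds H:¬H = 0.018/0.982 = 0.018330. For the 'positive' outcome, the likelihood ratio is 0.836/0.038 = 22.000.
Posterior odds = 0.018330 × 22.000 = 0.40326, so P(H|E) = 0.40326/(1+0.40326) = 0.287. Then P(¬H|E) = 1 − 0.287 = 0.713.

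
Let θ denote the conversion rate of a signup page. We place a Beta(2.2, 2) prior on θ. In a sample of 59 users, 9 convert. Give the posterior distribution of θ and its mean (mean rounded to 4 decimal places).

The binomial likelihood is conjugate to the Beta prior: with 9 successes and 50 failures, the posterior is Beta(2.2+9, 2+50) = Beta(11.2, 52).
Posterior mean = α/(α+β) = 11.2/63.2 = 0.1772.

Posterior: Beta(11.2, 52); mean ≈ 0.1772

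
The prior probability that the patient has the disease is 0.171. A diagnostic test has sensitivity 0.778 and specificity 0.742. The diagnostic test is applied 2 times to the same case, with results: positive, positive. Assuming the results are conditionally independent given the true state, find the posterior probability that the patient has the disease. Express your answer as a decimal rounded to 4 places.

Posterior P(H) ≈ 0.6523

Let H be the event that the patient has the disease; start with P(H) = 0.171. P('positive'|H) = 0.778, P('positive'|¬H) = 0.258.
Update on result 1 ('positive'): P(H) ← 0.778·0.1710 / (0.778·0.1710 + 0.258·0.8290) = 0.13304/0.34692 = 0.3835.
Update on result 2 ('positive'): P(H) ← 0.778·0.3835 / (0.778·0.3835 + 0.258·0.6165) = 0.29835/0.45741 = 0.6523.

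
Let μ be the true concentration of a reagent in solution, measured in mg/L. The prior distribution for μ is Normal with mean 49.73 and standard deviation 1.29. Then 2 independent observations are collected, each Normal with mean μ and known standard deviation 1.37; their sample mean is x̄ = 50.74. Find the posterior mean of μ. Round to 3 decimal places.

Posterior mean ≈ 50.376

With known σ, the Normal prior is conjugate. Weight on the data is w = (n/σ²)/(n/σ² + 1/τ₀²) = 1.06559/(1.06559+0.600925) = 0.63941.
Posterior mean = w·x̄ + (1−w)·μ₀ = 0.63941·50.74 + 0.36059·49.73 = 50.376.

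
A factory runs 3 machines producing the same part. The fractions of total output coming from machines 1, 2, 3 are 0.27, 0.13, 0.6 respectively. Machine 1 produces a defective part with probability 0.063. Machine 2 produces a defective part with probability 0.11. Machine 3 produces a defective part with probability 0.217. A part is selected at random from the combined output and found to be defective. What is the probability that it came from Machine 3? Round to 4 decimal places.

Posterior probability ≈ 0.8061

Tabulate prior·likelihood by source: [1] prior 0.27, lik 0.063, product 0.01701; [2] prior 0.13, lik 0.11, product 0.01430; [3] prior 0.6, lik 0.217, product 0.1302.
Normalizing constant = 0.16151; the posterior for Machine 3 is its product over the sum, 0.1302/0.16151 = 0.8061.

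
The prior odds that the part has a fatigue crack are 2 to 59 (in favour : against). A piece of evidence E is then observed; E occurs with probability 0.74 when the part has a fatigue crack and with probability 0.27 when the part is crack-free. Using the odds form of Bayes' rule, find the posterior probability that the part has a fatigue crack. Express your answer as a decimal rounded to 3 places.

Prior odds = 2/59 = 0.033898. In log-odds, ln(0.033898) = -3.3844.
Add log likelihood ratio: ln(2.7407) = 1.0082.
Posterior log-odds = -2.3762, so posterior odds = exp(-2.3762) = 0.092906. Converting, P(H|E) = 0.092906/1.0929 = 0.085.

Posterior probability ≈ 0.085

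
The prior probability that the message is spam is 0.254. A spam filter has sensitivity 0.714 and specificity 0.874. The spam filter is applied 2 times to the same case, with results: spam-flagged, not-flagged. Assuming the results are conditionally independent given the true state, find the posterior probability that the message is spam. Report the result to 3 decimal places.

Let H be the event that the message is spam; start with P(H) = 0.254. P('spam-flagged'|H) = 0.714, P('spam-flagged'|¬H) = 0.126.
Update on result 1 ('spam-flagged'): P(H) ← 0.714·0.2540 / (0.714·0.2540 + 0.126·0.7460) = 0.18136/0.27535 = 0.6586.
Update on result 2 ('not-flagged'): P(H) ← 0.286·0.6586 / (0.286·0.6586 + 0.874·0.3414) = 0.18837/0.48672 = 0.3870.

Posterior P(H) ≈ 0.387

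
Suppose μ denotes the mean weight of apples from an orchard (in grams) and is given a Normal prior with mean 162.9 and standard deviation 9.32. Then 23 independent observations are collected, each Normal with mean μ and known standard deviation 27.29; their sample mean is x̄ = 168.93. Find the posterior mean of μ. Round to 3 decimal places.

With known σ, the Normal prior is conjugate. Weight on the data is w = (n/σ²)/(n/σ² + 1/τ₀²) = 0.0308831/(0.0308831+0.0115125) = 0.72845.
Posterior mean = w·x̄ + (1−w)·μ₀ = 0.72845·168.93 + 0.27155·162.9 = 167.293.

Posterior mean ≈ 167.293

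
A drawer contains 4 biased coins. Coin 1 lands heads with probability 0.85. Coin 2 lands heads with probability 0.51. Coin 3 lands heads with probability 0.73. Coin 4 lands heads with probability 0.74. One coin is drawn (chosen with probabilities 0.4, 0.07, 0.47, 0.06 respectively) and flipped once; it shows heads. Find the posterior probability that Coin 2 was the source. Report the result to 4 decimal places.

P(heads|C1) = 0.85; P(heads|C2) = 0.51; P(heads|C3) = 0.73; P(heads|C4) = 0.74.
Prior × likelihood for each source: 0.4·0.85=0.3400, 0.07·0.51=0.03570, 0.47·0.73=0.3431, 0.06·0.74=0.04440. Summing gives P(heads) = 0.76320.
P(Coin 2 | heads) = 0.03570 / 0.76320 = 0.0468.

Posterior probability ≈ 0.0468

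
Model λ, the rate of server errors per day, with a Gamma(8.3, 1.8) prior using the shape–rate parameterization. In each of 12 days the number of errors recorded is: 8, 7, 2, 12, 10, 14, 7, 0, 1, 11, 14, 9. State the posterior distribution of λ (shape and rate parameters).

The Poisson likelihood adds the total count to the shape and the number of exposure periods to the rate. Here ∑xᵢ = 95 and n = 12, so shape 8.3→103.3 and rate 1.8→13.8.

Posterior: Gamma(shape=103.3, rate=13.8)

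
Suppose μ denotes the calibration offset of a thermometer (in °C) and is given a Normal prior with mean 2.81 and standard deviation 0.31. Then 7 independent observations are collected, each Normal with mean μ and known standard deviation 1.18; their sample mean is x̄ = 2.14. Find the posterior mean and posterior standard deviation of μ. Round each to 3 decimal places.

Prior precision 1/τ₀² = 1/0.31² = 10.4058; data precision n/σ² = 7/1.18² = 5.02729.
Posterior precision = 10.4058 + 5.02729 = 15.4331, giving posterior SD = 1/√15.4331 = 0.255.
Posterior mean = (10.4058·2.81 + 5.02729·2.14) / 15.4331 = 2.592.

Posterior mean ≈ 2.592; posterior SD ≈ 0.255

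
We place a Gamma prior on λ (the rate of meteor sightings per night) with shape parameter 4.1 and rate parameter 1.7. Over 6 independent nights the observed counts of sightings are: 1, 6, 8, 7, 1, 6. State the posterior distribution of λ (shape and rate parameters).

Total count ∑xᵢ = 29 over n = 6 nights.
Gamma is conjugate to the Poisson likelihood: posterior is Gamma(shape = 4.1+29 = 33.1, rate = 1.7+6 = 7.7).

Posterior: Gamma(shape=33.1, rate=7.7)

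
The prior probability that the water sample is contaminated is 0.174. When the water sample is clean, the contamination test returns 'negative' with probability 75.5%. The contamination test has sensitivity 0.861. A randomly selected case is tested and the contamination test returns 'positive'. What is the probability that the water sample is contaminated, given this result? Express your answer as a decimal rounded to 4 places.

P(H | E) ≈ 0.4254

Let H be the event that the water sample is contaminated. P(H) = 0.174, so P(¬H) = 0.826. With E the 'positive' result, P(E|H) = 0.861 and P(E|¬H) = 0.245.
P(E) = 0.861·0.174 + 0.245·0.826 = 0.14981 + 0.20237 = 0.35218.
By Bayes' theorem, P(H|E) = 0.14981 / 0.35218 = 0.4254.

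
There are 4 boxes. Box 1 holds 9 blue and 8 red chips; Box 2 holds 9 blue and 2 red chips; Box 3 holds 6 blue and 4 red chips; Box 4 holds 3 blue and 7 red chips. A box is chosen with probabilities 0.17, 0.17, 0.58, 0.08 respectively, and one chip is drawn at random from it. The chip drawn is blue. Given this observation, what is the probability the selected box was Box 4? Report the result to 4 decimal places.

Posterior probability ≈ 0.0399

P(blue|Box 1) = 0.5294; P(blue|Box 2) = 0.8182; P(blue|Box 3) = 0.6; P(blue|Box 4) = 0.3.
Prior × likelihood for each source: 0.17·0.5294=0.09000, 0.17·0.8182=0.1391, 0.58·0.6=0.3480, 0.08·0.3=0.02400. Summing gives P(blue) = 0.60109.
P(Box 4 | blue) = 0.02400 / 0.60109 = 0.0399.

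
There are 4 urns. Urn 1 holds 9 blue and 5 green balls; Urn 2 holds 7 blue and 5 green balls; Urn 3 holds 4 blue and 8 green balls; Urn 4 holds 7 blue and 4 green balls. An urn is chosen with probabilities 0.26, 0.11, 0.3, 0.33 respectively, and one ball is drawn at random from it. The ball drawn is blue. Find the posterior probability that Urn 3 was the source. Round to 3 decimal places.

Posterior probability ≈ 0.185

Tabulate prior·likelihood by source: [1] prior 0.26, lik 0.6429, product 0.1671; [2] prior 0.11, lik 0.5833, product 0.06417; [3] prior 0.3, lik 0.3333, product 0.1000; [4] prior 0.33, lik 0.6364, product 0.2100.
Normalizing constant = 0.54131; the posterior for Urn 3 is its product over the sum, 0.1000/0.54131 = 0.185.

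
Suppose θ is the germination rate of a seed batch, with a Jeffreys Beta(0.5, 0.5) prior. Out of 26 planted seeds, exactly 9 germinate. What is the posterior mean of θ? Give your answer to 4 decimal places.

Posterior mean ≈ 0.3519

The binomial likelihood is conjugate to the Beta prior: with 9 successes and 17 failures, the posterior is Beta(0.5+9, 0.5+17) = Beta(9.5, 17.5).
E[θ | data] = 9.5/(9.5+17.5) = 0.3519.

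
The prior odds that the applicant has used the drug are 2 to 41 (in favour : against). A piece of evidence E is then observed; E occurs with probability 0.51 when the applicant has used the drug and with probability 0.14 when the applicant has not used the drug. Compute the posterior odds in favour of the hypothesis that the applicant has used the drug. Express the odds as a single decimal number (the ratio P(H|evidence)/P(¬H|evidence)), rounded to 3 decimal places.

Prior odds = 2/41 = 0.048780.
Likelihood ratio for E = 0.51/0.14 = 3.6429.
Posterior odds = prior odds × LR = 0.17770.

Posterior odds ≈ 0.178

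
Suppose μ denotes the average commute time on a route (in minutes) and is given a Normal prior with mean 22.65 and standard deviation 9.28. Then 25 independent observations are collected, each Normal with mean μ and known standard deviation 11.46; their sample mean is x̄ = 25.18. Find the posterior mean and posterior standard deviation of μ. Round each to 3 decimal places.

Posterior mean ≈ 25.035; posterior SD ≈ 2.225

Prior precision 1/τ₀² = 1/9.28² = 0.0116119; data precision n/σ² = 25/11.46² = 0.190358.
Posterior precision = 0.0116119 + 0.190358 = 0.201970, giving posterior SD = 1/√0.201970 = 2.225.
Posterior mean = (0.0116119·22.65 + 0.190358·25.18) / 0.201970 = 25.035.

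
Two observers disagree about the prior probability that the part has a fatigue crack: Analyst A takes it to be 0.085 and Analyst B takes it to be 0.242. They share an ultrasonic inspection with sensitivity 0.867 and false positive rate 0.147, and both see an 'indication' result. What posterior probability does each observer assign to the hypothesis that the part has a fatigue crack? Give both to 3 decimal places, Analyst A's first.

Analyst A: 0.354; Analyst B: 0.653

The likelihood ratio for an 'indication' result is 0.867/0.147 = 5.8980.
Analyst A: prior odds 0.085/0.915 = 0.092896; posterior odds 0.54790; posterior probability 0.354.
Analyst B: prior odds 0.242/0.758 = 0.31926; posterior odds 1.8830; posterior probability 0.653.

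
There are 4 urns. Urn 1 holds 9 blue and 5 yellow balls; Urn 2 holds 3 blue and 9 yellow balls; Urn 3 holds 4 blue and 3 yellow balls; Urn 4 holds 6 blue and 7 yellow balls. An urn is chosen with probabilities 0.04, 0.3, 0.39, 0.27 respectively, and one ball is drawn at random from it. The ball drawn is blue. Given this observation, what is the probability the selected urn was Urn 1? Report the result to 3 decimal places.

Posterior probability ≈ 0.057

Tabulate prior·likelihood by source: [1] prior 0.04, lik 0.6429, product 0.02571; [2] prior 0.3, lik 0.25, product 0.07500; [3] prior 0.39, lik 0.5714, product 0.2229; [4] prior 0.27, lik 0.4615, product 0.1246.
Normalizing constant = 0.44819; the posterior for Urn 1 is its product over the sum, 0.02571/0.44819 = 0.057.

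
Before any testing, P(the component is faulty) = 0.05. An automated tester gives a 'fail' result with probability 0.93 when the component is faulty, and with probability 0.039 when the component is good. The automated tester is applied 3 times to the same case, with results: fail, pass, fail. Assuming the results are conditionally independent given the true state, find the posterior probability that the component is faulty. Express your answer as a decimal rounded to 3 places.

Let H be the event that the component is faulty; start with P(H) = 0.05. P('fail'|H) = 0.93, P('fail'|¬H) = 0.039.
Update on result 1 ('fail'): P(H) ← 0.93·0.0500 / (0.93·0.0500 + 0.039·0.9500) = 0.046500/0.083550 = 0.5566.
Update on result 2 ('pass'): P(H) ← 0.07·0.5566 / (0.07·0.5566 + 0.961·0.4434) = 0.038959/0.46511 = 0.0838.
Update on result 3 ('fail'): P(H) ← 0.93·0.0838 / (0.93·0.0838 + 0.039·0.9162) = 0.077899/0.11363 = 0.6855.

Posterior P(H) ≈ 0.686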